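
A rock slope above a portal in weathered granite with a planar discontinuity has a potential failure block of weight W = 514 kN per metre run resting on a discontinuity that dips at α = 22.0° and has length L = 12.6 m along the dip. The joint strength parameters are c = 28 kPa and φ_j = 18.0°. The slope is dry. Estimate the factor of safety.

Resolving the block weight along and normal to the plane and applying the Mohr–Coulomb strength on the joint:
N' = W cosα = 514·cos22.0° = 476.6 kN/m
Driving force T = W sinα = 514·sin22.0° = 192.5 kN/m
Resisting force R = c·L + N'·tanφ_j = 28·12.6 + 476.6·tan18.0° = 352.8 + 154.8 = 507.6 kN/m
FS = R / T = 507.6 / 192.5 = 2.636

FS = 2.64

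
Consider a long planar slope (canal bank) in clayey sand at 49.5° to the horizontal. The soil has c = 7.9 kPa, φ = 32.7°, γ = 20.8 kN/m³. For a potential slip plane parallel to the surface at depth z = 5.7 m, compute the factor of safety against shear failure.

For an infinite slope with a slip plane parallel to the surface (no pore pressure): FS = [c + γz cos²β tanφ] / [γz sinβ cosβ].
γz = 20.8·5.7 = 118.56 kN/m²
Numerator = 7.9 + 118.56·cos²49.5°·tan32.7° = 7.9 + 118.56·0.4218·0.6420 = 40.004 kPa
Denominator = 118.56·sin49.5°·cos49.5° = 118.56·0.7604·0.6494 = 58.550 kPa
FS = 40.004 / 58.550 = 0.683

FS = 0.68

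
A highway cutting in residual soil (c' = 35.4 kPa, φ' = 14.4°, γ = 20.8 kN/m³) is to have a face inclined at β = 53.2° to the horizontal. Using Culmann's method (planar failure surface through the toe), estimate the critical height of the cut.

H_c = 23.93 m

Culmann's analysis gives the critical failure plane at α_cr = (β + φ')/2 = (53.2 + 14.4)/2 = 33.8°, and the critical height
H_c = (4c'/γ) · sinβ cosφ' / [1 − cos(β − φ')]
    = (4·35.4/20.8) · sin53.2°·cos14.4° / [1 − cos(38.8°)]
    = 6.808 · 0.8007·0.9686 / [1 − 0.7793]
    = 6.808 · 0.7756 / 0.2207
    = 23.93 m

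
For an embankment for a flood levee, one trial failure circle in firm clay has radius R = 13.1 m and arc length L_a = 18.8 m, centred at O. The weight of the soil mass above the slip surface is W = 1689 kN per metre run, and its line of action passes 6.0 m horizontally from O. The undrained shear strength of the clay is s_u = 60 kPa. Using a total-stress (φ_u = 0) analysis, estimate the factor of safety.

FS = 1.46

Taking moments about the centre O, the resisting moment is provided by the undrained shear strength acting along the arc:
M_R = s_u·L_a·R = 60·18.80·13.1 = 14776.8 kN·m/m
M_D = W·d = 1689·6.0 = 10134.0 kN·m/m
FS = M_R / M_D = 14776.8 / 10134.0 = 1.458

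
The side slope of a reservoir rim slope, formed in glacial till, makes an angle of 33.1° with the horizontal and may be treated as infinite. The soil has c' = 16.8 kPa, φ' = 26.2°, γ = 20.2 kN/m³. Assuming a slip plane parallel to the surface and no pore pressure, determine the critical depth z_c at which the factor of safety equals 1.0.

Setting FS = 1.00 in FS = [c' + γz cos²β tanφ'] / [γz sinβ cosβ] and solving for z:
z = c' / [γ cosβ (FS·sinβ − cosβ·tanφ')]
  = 16.8 / [20.2·cos33.1°·(1.00·sin33.1° − cos33.1°·tan26.2°)]
  = 16.8 / [20.2·0.8377·(1.00·0.5461 − 0.8377·0.4921)]
  = 16.8 / 2.2657 = 7.415 m

z_c = 7.41 m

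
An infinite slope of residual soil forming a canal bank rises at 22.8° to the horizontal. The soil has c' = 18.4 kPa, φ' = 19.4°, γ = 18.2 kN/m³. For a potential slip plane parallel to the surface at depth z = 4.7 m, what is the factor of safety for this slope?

For an infinite slope with a slip plane parallel to the surface (no pore pressure): FS = [c' + γz cos²β tanφ'] / [γz sinβ cosβ].
γz = 18.2·4.7 = 85.54 kN/m²
Numerator = 18.4 + 85.54·cos²22.8°·tan19.4° = 18.4 + 85.54·0.8498·0.3522 = 44.000 kPa
Denominator = 85.54·sin22.8°·cos22.8° = 85.54·0.3875·0.9219 = 30.558 kPa
FS = 44.000 / 30.558 = 1.440

FS = 1.44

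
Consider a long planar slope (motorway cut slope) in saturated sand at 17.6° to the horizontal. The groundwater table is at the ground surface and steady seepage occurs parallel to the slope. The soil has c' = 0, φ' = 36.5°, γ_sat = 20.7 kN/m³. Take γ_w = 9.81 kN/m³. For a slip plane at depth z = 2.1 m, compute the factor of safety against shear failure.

With seepage parallel to the slope and the water table at the surface, the effective normal stress on the slip plane uses the buoyant unit weight γ' = γ_sat − γ_w while the driving shear stress uses γ_sat:
FS = [c' + γ' z cos²β tanφ'] / [γ_sat z sinβ cosβ]
(For c' = 0 this reduces to FS = (γ'/γ_sat)·tanφ'/tanβ.)
γ' = 20.7 − 9.81 = 10.89 kN/m³
Numerator = 0.0 + 10.89·2.1·cos²17.6°·tan36.5° = 0.0 + 10.89·2.1·0.9086·0.7400 = 15.375 kPa
Denominator = 20.7·2.1·sin17.6°·cos17.6° = 20.7·2.1·0.3024·0.9532 = 12.529 kPa
FS = 15.375 / 12.529 = 1.227

FS = 1.23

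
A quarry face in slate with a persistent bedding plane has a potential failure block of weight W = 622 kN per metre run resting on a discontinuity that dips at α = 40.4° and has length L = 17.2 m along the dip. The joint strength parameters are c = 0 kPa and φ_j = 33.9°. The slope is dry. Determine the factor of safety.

FS = 0.79

Resolving the block weight along and normal to the plane and applying the Mohr–Coulomb strength on the joint:
N' = W cosα = 622·cos40.4° = 473.7 kN/m
Driving force T = W sinα = 622·sin40.4° = 403.1 kN/m
Resisting force R = c·L + N'·tanφ_j = 0·17.2 + 473.7·tan33.9° = 0.0 + 318.3 = 318.3 kN/m
FS = R / T = 318.3 / 403.1 = 0.790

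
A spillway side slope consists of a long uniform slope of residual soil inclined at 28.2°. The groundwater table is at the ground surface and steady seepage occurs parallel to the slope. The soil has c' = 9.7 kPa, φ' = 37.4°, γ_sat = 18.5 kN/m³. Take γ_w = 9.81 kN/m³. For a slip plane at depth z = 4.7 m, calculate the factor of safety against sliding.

With seepage parallel to the slope and the water table at the surface, the effective normal stress on the slip plane uses the buoyant unit weight γ' = γ_sat − γ_w while the driving shear stress uses γ_sat:
FS = [c' + γ' z cos²β tanφ'] / [γ_sat z sinβ cosβ]
γ' = 18.5 − 9.81 = 8.69 kN/m³
Numerator = 9.7 + 8.69·4.7·cos²28.2°·tan37.4° = 9.7 + 8.69·4.7·0.7767·0.7646 = 33.954 kPa
Denominator = 18.5·4.7·sin28.2°·cos28.2° = 18.5·4.7·0.4726·0.8813 = 36.211 kPa
FS = 33.954 / 36.211 = 0.938

FS = 0.94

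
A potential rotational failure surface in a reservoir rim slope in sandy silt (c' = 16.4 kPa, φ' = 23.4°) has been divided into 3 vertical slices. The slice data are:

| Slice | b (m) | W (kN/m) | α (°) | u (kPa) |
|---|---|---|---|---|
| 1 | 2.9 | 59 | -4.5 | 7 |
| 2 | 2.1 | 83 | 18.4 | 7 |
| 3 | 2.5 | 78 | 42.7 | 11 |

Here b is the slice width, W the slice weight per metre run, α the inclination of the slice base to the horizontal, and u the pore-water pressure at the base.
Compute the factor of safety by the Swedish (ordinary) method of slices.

Ordinary method of slices: FS = Σ[c'·Δl_i + (W_i cosα_i − u_i·Δl_i)·tanφ'] / Σ W_i sinα_i, with Δl_i = b_i / cosα_i.
Slice 1: Δl = 2.9/cos(-4.5°) = 2.909 m; N'_1 = 59·cos(-4.5°) − 7·2.909 = 38.5; c'Δl = 47.71; W sinα = -4.6
Slice 2: Δl = 2.1/cos18.4° = 2.213 m; N'_2 = 83·cos18.4° − 7·2.213 = 63.3; c'Δl = 36.30; W sinα = 26.2
Slice 3: Δl = 2.5/cos42.7° = 3.402 m; N'_3 = 78·cos42.7° − 11·3.402 = 19.9; c'Δl = 55.79; W sinα = 52.9
Σc'Δl = 139.8 kN/m; ΣN' = 121.6 kN/m; ΣW sinα = 74.5 kN/m
Resisting = 139.8 + 121.6·tan23.4° = 139.8 + 52.6 = 192.4 kN/m
FS = 192.4 / 74.5 = 2.584

FS = 2.58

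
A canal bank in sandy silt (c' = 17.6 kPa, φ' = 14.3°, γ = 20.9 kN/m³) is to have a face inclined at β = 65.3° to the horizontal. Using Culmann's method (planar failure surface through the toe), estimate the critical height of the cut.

Culmann's analysis gives the critical failure plane at α_cr = (β + φ')/2 = (65.3 + 14.3)/2 = 39.8°, and the critical height
H_c = (4c'/γ) · sinβ cosφ' / [1 − cos(β − φ')]
    = (4·17.6/20.9) · sin65.3°·cos14.3° / [1 − cos(51.0°)]
    = 3.368 · 0.9085·0.9690 / [1 − 0.6293]
    = 3.368 · 0.8804 / 0.3707
    = 8.00 m

H_c = 8.00 m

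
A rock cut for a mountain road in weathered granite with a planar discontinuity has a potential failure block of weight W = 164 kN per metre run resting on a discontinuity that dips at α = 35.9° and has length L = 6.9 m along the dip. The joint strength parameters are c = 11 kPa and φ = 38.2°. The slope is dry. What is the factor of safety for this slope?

Resolving the block weight along and normal to the plane and applying the Mohr–Coulomb strength on the joint:
N' = W cosα = 164·cos35.9° = 132.8 kN/m
Driving force T = W sinα = 164·sin35.9° = 96.2 kN/m
Resisting force R = c·L + N'·tanφ = 11·6.9 + 132.8·tan38.2° = 75.9 + 104.5 = 180.4 kN/m
FS = R / T = 180.4 / 96.2 = 1.876

FS = 1.88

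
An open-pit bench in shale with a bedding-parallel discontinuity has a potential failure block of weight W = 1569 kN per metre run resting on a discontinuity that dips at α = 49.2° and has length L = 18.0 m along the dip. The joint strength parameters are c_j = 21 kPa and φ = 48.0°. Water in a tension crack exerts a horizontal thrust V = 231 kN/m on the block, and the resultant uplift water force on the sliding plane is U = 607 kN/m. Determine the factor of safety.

FS = 0.48

Resolving the block weight along and normal to the plane and applying the Mohr–Coulomb strength on the joint:
N' = W cosα − U − V sinα = 1569·cos49.2° − 607 − 231·sin49.2° = 243.4 kN/m
Driving force T = W sinα + V cosα = 1569·sin49.2° + 231·cos49.2° = 1338.7 kN/m
Resisting force R = c_j·L + N'·tanφ = 21·18.0 + 243.4·tan48.0° = 378.0 + 270.3 = 648.3 kN/m
FS = R / T = 648.3 / 1338.7 = 0.484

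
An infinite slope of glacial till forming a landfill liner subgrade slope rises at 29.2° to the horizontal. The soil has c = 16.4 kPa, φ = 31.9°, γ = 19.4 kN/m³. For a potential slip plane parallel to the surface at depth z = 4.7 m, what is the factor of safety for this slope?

FS = 1.54

For an infinite slope with a slip plane parallel to the surface (no pore pressure): FS = [c + γz cos²β tanφ] / [γz sinβ cosβ].
γz = 19.4·4.7 = 91.18 kN/m²
Numerator = 16.4 + 91.18·cos²29.2°·tan31.9° = 16.4 + 91.18·0.7620·0.6224 = 59.647 kPa
Denominator = 91.18·sin29.2°·cos29.2° = 91.18·0.4879·0.8729 = 38.830 kPa
FS = 59.647 / 38.830 = 1.536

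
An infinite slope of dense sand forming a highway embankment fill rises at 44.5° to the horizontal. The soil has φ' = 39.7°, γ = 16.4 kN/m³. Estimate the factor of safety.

FS = 0.84

For a dry cohesionless infinite slope the factor of safety is FS = tanφ' / tanβ.
FS = tan39.7° / tan44.5° = 0.8302 / 0.9827 = 0.845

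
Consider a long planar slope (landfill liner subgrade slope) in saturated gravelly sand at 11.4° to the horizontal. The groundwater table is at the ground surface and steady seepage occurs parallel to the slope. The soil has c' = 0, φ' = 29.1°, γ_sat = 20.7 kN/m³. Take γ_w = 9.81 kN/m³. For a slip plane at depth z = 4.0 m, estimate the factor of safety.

With seepage parallel to the slope and the water table at the surface, the effective normal stress on the slip plane uses the buoyant unit weight γ' = γ_sat − γ_w while the driving shear stress uses γ_sat:
FS = [c' + γ' z cos²β tanφ'] / [γ_sat z sinβ cosβ]
(For c' = 0 this reduces to FS = (γ'/γ_sat)·tanφ'/tanβ.)
γ' = 20.7 − 9.81 = 10.89 kN/m³
Numerator = 0.0 + 10.89·4.0·cos²11.4°·tan29.1° = 0.0 + 10.89·4.0·0.9609·0.5566 = 23.298 kPa
Denominator = 20.7·4.0·sin11.4°·cos11.4° = 20.7·4.0·0.1977·0.9803 = 16.043 kPa
FS = 23.298 / 16.043 = 1.452

FS = 1.45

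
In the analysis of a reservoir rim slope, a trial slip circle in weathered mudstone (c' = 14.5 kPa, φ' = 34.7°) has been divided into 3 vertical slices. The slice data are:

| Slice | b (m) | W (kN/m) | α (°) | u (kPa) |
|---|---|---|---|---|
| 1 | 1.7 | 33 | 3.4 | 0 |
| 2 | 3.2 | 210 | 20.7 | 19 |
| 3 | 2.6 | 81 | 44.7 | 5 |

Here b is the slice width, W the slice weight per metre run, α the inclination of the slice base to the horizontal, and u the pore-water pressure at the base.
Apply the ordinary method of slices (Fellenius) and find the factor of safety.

Ordinary method of slices: FS = Σ[c'·Δl_i + (W_i cosα_i − u_i·Δl_i)·tanφ'] / Σ W_i sinα_i, with Δl_i = b_i / cosα_i.
Slice 1: Δl = 1.7/cos3.4° = 1.703 m; N'_1 = 33·cos3.4° − 0·1.703 = 32.9; c'Δl = 24.69; W sinα = 2.0
Slice 2: Δl = 3.2/cos20.7° = 3.421 m; N'_2 = 210·cos20.7° − 19·3.421 = 131.4; c'Δl = 49.60; W sinα = 74.2
Slice 3: Δl = 2.6/cos44.7° = 3.658 m; N'_3 = 81·cos44.7° − 5·3.658 = 39.3; c'Δl = 53.04; W sinα = 57.0
Σc'Δl = 127.3 kN/m; ΣN' = 203.7 kN/m; ΣW sinα = 133.2 kN/m
Resisting = 127.3 + 203.7·tan34.7° = 127.3 + 141.0 = 268.4 kN/m
FS = 268.4 / 133.2 = 2.015

FS = 2.02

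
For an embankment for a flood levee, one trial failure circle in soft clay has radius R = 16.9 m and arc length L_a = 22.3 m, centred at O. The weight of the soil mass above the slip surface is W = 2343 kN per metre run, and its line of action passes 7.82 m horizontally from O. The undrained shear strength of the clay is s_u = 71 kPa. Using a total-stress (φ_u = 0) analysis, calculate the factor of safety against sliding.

FS = 1.46

Taking moments about the centre O, the resisting moment is provided by the undrained shear strength acting along the arc:
M_R = s_u·L_a·R = 71·22.30·16.9 = 26757.8 kN·m/m
M_D = W·d = 2343·7.82 = 18322.3 kN·m/m
FS = M_R / M_D = 26757.8 / 18322.3 = 1.460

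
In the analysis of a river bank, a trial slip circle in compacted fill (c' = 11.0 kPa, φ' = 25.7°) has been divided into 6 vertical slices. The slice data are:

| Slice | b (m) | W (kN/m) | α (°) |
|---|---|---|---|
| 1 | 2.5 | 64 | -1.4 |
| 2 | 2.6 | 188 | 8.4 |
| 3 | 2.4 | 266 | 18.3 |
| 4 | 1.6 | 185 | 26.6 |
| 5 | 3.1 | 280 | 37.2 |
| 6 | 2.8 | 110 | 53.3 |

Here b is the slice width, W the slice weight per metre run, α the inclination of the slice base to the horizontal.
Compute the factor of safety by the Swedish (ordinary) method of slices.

Ordinary method of slices: FS = Σ[c'·Δl_i + (W_i cosα_i)·tanφ'] / Σ W_i sinα_i, with Δl_i = b_i / cosα_i.
Slice 1: Δl = 2.5/cos(-1.4°) = 2.501 m; N'_1 = 64·cos(-1.4°) = 64.0; c'Δl = 27.51; W sinα = -1.6
Slice 2: Δl = 2.6/cos8.4° = 2.628 m; N'_2 = 188·cos8.4° = 186.0; c'Δl = 28.91; W sinα = 27.5
Slice 3: Δl = 2.4/cos18.3° = 2.528 m; N'_3 = 266·cos18.3° = 252.5; c'Δl = 27.81; W sinα = 83.5
Slice 4: Δl = 1.6/cos26.6° = 1.789 m; N'_4 = 185·cos26.6° = 165.4; c'Δl = 19.68; W sinα = 82.8
Slice 5: Δl = 3.1/cos37.2° = 3.892 m; N'_5 = 280·cos37.2° = 223.0; c'Δl = 42.81; W sinα = 169.3
Slice 6: Δl = 2.8/cos53.3° = 4.685 m; N'_6 = 110·cos53.3° = 65.7; c'Δl = 51.54; W sinα = 88.2
Σc'Δl = 198.3 kN/m; ΣN' = 956.7 kN/m; ΣW sinα = 449.7 kN/m
Resisting = 198.3 + 956.7·tan25.7° = 198.3 + 460.4 = 658.7 kN/m
FS = 658.7 / 449.7 = 1.465

FS = 1.46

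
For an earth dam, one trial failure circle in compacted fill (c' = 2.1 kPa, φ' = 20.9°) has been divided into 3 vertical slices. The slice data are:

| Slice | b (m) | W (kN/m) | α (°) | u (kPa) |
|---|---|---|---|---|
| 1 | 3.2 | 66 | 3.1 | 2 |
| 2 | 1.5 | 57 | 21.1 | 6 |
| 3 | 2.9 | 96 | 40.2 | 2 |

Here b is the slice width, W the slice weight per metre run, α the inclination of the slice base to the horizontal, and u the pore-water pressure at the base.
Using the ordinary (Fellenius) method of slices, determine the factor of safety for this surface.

Ordinary method of slices: FS = Σ[c'·Δl_i + (W_i cosα_i − u_i·Δl_i)·tanφ'] / Σ W_i sinα_i, with Δl_i = b_i / cosα_i.
Slice 1: Δl = 3.2/cos3.1° = 3.205 m; N'_1 = 66·cos3.1° − 2·3.205 = 59.5; c'Δl = 6.73; W sinα = 3.6
Slice 2: Δl = 1.5/cos21.1° = 1.608 m; N'_2 = 57·cos21.1° − 6·1.608 = 43.5; c'Δl = 3.38; W sinα = 20.5
Slice 3: Δl = 2.9/cos40.2° = 3.797 m; N'_3 = 96·cos40.2° − 2·3.797 = 65.7; c'Δl = 7.97; W sinα = 62.0
Σc'Δl = 18.1 kN/m; ΣN' = 168.8 kN/m; ΣW sinα = 86.1 kN/m
Resisting = 18.1 + 168.8·tan20.9° = 18.1 + 64.4 = 82.5 kN/m
FS = 82.5 / 86.1 = 0.959

FS = 0.96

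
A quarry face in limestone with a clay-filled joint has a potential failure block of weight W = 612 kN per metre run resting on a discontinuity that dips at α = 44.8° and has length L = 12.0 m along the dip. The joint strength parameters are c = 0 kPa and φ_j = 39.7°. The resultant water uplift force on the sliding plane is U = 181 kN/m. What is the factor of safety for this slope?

Resolving the block weight along and normal to the plane and applying the Mohr–Coulomb strength on the joint:
N' = W cosα − U = 612·cos44.8° − 181 = 253.3 kN/m
Driving force T = W sinα = 612·sin44.8° = 431.2 kN/m
Resisting force R = c·L + N'·tanφ_j = 0·12.0 + 253.3·tan39.7° = 0.0 + 210.3 = 210.3 kN/m
FS = R / T = 210.3 / 431.2 = 0.488

FS = 0.49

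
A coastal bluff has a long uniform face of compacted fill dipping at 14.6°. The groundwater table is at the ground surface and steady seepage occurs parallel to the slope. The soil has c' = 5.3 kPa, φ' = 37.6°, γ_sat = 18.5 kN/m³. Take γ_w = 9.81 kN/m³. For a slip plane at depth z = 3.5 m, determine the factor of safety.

With seepage parallel to the slope and the water table at the surface, the effective normal stress on the slip plane uses the buoyant unit weight γ' = γ_sat − γ_w while the driving shear stress uses γ_sat:
FS = [c' + γ' z cos²β tanφ'] / [γ_sat z sinβ cosβ]
γ' = 18.5 − 9.81 = 8.69 kN/m³
Numerator = 5.3 + 8.69·3.5·cos²14.6°·tan37.6° = 5.3 + 8.69·3.5·0.9365·0.7701 = 27.234 kPa
Denominator = 18.5·3.5·sin14.6°·cos14.6° = 18.5·3.5·0.2521·0.9677 = 15.794 kPa
FS = 27.234 / 15.794 = 1.724

FS = 1.72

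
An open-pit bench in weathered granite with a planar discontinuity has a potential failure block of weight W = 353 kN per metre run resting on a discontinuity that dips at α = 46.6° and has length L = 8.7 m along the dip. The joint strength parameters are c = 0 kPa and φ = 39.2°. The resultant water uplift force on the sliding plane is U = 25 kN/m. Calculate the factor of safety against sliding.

Resolving the block weight along and normal to the plane and applying the Mohr–Coulomb strength on the joint:
N' = W cosα − U = 353·cos46.6° − 25 = 217.5 kN/m
Driving force T = W sinα = 353·sin46.6° = 256.5 kN/m
Resisting force R = c·L + N'·tanφ = 0·8.7 + 217.5·tan39.2° = 0.0 + 177.4 = 177.4 kN/m
FS = R / T = 177.4 / 256.5 = 0.692

FS = 0.69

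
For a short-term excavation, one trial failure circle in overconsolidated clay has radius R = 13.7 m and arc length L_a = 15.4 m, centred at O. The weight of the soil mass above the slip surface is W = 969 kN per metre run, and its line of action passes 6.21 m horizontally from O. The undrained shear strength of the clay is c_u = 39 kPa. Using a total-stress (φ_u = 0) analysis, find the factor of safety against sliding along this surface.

FS = 1.37

Taking moments about the centre O, the resisting moment is provided by the undrained shear strength acting along the arc:
M_R = c_u·L_a·R = 39·15.40·13.7 = 8228.2 kN·m/m
M_D = W·d = 969·6.21 = 6017.5 kN·m/m
FS = M_R / M_D = 8228.2 / 6017.5 = 1.367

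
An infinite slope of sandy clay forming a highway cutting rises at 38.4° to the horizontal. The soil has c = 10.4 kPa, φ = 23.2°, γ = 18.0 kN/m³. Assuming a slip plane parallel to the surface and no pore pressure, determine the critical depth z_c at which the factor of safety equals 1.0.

z_c = 2.58 m

Setting FS = 1.00 in FS = [c + γz cos²β tanφ] / [γz sinβ cosβ] and solving for z:
z = c / [γ cosβ (FS·sinβ − cosβ·tanφ)]
  = 10.4 / [18.0·cos38.4°·(1.00·sin38.4° − cos38.4°·tan23.2°)]
  = 10.4 / [18.0·0.7837·(1.00·0.6211 − 0.7837·0.4286)]
  = 10.4 / 4.0240 = 2.585 m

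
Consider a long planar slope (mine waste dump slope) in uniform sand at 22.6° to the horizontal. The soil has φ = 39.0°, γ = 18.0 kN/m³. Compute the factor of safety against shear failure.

For a dry cohesionless infinite slope the factor of safety is FS = tanφ / tanβ.
FS = tan39.0° / tan22.6° = 0.8098 / 0.4163 = 1.945

FS = 1.95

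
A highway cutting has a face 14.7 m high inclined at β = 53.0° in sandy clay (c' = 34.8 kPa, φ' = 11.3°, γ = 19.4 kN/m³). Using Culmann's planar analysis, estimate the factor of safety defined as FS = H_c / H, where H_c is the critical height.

H_c = (4c'/γ) · sinβ cosφ' / [1 − cos(β − φ')]
    = (4·34.8/19.4) · sin53.0°·cos11.3° / [1 − cos41.7°]
    = 7.175 · 0.7832 / 0.2534 = 22.18 m
FS = H_c / H = 22.18 / 14.7 = 1.509

FS = 1.51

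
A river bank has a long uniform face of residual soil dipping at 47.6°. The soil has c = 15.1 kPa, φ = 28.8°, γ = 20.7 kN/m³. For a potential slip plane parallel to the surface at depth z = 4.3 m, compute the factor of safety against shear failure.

For an infinite slope with a slip plane parallel to the surface (no pore pressure): FS = [c + γz cos²β tanφ] / [γz sinβ cosβ].
γz = 20.7·4.3 = 89.01 kN/m²
Numerator = 15.1 + 89.01·cos²47.6°·tan28.8° = 15.1 + 89.01·0.4547·0.5498 = 37.349 kPa
Denominator = 89.01·sin47.6°·cos47.6° = 89.01·0.7385·0.6743 = 44.322 kPa
FS = 37.349 / 44.322 = 0.843

FS = 0.84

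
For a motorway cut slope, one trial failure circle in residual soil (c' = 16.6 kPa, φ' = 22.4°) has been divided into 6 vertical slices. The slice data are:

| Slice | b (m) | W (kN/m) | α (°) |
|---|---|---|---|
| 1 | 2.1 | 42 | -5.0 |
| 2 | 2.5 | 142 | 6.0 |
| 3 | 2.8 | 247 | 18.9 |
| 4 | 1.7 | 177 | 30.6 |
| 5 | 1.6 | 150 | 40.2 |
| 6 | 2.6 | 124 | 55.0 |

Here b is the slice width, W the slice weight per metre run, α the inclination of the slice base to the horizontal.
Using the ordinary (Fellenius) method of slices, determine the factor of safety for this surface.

Ordinary method of slices: FS = Σ[c'·Δl_i + (W_i cosα_i)·tanφ'] / Σ W_i sinα_i, with Δl_i = b_i / cosα_i.
Slice 1: Δl = 2.1/cos(-5.0°) = 2.108 m; N'_1 = 42·cos(-5.0°) = 41.8; c'Δl = 34.99; W sinα = -3.7
Slice 2: Δl = 2.5/cos6.0° = 2.514 m; N'_2 = 142·cos6.0° = 141.2; c'Δl = 41.73; W sinα = 14.8
Slice 3: Δl = 2.8/cos18.9° = 2.960 m; N'_3 = 247·cos18.9° = 233.7; c'Δl = 49.13; W sinα = 80.0
Slice 4: Δl = 1.7/cos30.6° = 1.975 m; N'_4 = 177·cos30.6° = 152.4; c'Δl = 32.79; W sinα = 90.1
Slice 5: Δl = 1.6/cos40.2° = 2.095 m; N'_5 = 150·cos40.2° = 114.6; c'Δl = 34.77; W sinα = 96.8
Slice 6: Δl = 2.6/cos55.0° = 4.533 m; N'_6 = 124·cos55.0° = 71.1; c'Δl = 75.25; W sinα = 101.6
Σc'Δl = 268.7 kN/m; ΣN' = 754.8 kN/m; ΣW sinα = 379.7 kN/m
Resisting = 268.7 + 754.8·tan22.4° = 268.7 + 311.1 = 579.8 kN/m
FS = 579.8 / 379.7 = 1.527

FS = 1.53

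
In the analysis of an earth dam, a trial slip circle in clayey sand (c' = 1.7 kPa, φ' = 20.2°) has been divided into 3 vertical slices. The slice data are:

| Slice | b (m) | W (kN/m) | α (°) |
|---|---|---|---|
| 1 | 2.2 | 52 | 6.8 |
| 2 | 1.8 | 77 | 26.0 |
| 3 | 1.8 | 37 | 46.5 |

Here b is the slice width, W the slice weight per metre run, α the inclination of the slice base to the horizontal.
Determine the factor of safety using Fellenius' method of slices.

Ordinary method of slices: FS = Σ[c'·Δl_i + (W_i cosα_i)·tanφ'] / Σ W_i sinα_i, with Δl_i = b_i / cosα_i.
Slice 1: Δl = 2.2/cos6.8° = 2.216 m; N'_1 = 52·cos6.8° = 51.6; c'Δl = 3.77; W sinα = 6.2
Slice 2: Δl = 1.8/cos26.0° = 2.003 m; N'_2 = 77·cos26.0° = 69.2; c'Δl = 3.40; W sinα = 33.8
Slice 3: Δl = 1.8/cos46.5° = 2.615 m; N'_3 = 37·cos46.5° = 25.5; c'Δl = 4.45; W sinα = 26.8
Σc'Δl = 11.6 kN/m; ΣN' = 146.3 kN/m; ΣW sinα = 66.8 kN/m
Resisting = 11.6 + 146.3·tan20.2° = 11.6 + 53.8 = 65.4 kN/m
FS = 65.4 / 66.8 = 0.980

FS = 0.98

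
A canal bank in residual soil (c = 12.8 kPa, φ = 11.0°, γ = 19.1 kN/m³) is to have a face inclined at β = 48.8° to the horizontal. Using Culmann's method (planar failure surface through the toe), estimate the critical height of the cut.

Culmann's analysis gives the critical failure plane at α_cr = (β + φ)/2 = (48.8 + 11.0)/2 = 29.9°, and the critical height
H_c = (4c/γ) · sinβ cosφ / [1 − cos(β − φ)]
    = (4·12.8/19.1) · sin48.8°·cos11.0° / [1 − cos(37.8°)]
    = 2.681 · 0.7524·0.9816 / [1 − 0.7902]
    = 2.681 · 0.7386 / 0.2098
    = 9.44 m

H_c = 9.44 m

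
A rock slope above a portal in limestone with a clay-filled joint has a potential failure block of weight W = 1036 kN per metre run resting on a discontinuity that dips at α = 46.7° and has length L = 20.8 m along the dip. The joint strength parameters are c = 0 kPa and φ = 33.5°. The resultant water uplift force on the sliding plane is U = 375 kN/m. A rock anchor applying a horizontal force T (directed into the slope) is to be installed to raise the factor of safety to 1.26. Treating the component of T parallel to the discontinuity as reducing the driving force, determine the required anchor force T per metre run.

T = 541 kN/m

Resolving forces along and normal to the sliding plane, with the horizontal anchor force T adding T·sinα to the effective normal force and T·cosα acting up the plane against the driving force:
FS = [cL + (W cosα − U + T sinα) tanφ] / [W sinα − T cosα]
Without the anchor: N' = 335.5 kN/m, driving T_d = 754.0 kN/m, resisting R = 0·20.8 + 335.5·tan33.5° = 222.1 kN/m, FS = 0.29.
Setting FS = 1.26 and solving for T:
1.26·(754.0 − T cos46.7°) = 222.1 + T sin46.7°·tan33.5°
T·(sin46.7°·tan33.5° + 1.26·cos46.7°) = 1.26·754.0 − 222.1
T·(0.7278·0.6619 + 1.26·0.6858) = 950.0 − 222.1 = 727.9
T·1.3458 = 727.9
T = 540.9 kN/m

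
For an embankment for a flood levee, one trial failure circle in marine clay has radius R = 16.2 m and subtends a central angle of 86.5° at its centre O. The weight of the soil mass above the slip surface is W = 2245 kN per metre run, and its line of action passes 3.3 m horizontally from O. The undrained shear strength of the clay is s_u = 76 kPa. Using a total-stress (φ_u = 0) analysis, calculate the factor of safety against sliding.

FS = 4.06

Taking moments about the centre O, the resisting moment is provided by the undrained shear strength acting along the arc:
Arc length L_a = R·θ = 16.2·(86.5°·π/180) = 16.2·1.5097 = 24.46 m
M_R = s_u·L_a·R = 76·24.46·16.2 = 30111.8 kN·m/m
M_D = W·d = 2245·3.3 = 7408.5 kN·m/m
FS = M_R / M_D = 30111.8 / 7408.5 = 4.064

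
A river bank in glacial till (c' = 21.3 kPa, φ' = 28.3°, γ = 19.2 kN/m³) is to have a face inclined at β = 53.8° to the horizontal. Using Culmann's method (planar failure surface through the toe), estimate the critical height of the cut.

Culmann's analysis gives the critical failure plane at α_cr = (β + φ')/2 = (53.8 + 28.3)/2 = 41.0°, and the critical height
H_c = (4c'/γ) · sinβ cosφ' / [1 − cos(β − φ')]
    = (4·21.3/19.2) · sin53.8°·cos28.3° / [1 − cos(25.5°)]
    = 4.438 · 0.8070·0.8805 / [1 − 0.9026]
    = 4.438 · 0.7105 / 0.0974
    = 32.37 m

H_c = 32.37 m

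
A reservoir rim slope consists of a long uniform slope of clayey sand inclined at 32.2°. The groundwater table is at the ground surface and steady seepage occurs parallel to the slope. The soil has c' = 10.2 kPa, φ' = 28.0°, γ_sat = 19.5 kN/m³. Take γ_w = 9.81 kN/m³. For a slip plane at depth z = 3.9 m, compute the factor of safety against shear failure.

With seepage parallel to the slope and the water table at the surface, the effective normal stress on the slip plane uses the buoyant unit weight γ' = γ_sat − γ_w while the driving shear stress uses γ_sat:
FS = [c' + γ' z cos²β tanφ'] / [γ_sat z sinβ cosβ]
γ' = 19.5 − 9.81 = 9.69 kN/m³
Numerator = 10.2 + 9.69·3.9·cos²32.2°·tan28.0° = 10.2 + 9.69·3.9·0.7160·0.5317 = 24.588 kPa
Denominator = 19.5·3.9·sin32.2°·cos32.2° = 19.5·3.9·0.5329·0.8462 = 34.292 kPa
FS = 24.588 / 34.292 = 0.717

FS = 0.72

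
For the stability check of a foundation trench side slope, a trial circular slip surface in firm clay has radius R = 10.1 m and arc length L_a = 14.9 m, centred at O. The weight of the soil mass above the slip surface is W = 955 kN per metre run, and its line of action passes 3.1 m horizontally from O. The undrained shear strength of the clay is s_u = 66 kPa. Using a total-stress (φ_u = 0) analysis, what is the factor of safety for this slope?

Taking moments about the centre O, the resisting moment is provided by the undrained shear strength acting along the arc:
M_R = s_u·L_a·R = 66·14.90·10.1 = 9932.3 kN·m/m
M_D = W·d = 955·3.1 = 2960.5 kN·m/m
FS = M_R / M_D = 9932.3 / 2960.5 = 3.355

FS = 3.35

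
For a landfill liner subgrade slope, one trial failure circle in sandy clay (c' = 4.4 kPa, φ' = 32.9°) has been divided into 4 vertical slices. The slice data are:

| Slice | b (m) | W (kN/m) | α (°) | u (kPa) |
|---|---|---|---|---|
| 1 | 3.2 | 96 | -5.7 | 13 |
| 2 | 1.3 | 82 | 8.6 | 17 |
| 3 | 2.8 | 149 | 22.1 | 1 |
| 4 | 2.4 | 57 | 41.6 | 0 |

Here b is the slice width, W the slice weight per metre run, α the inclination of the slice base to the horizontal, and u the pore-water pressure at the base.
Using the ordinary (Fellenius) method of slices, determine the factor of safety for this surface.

FS = 2.43

Ordinary method of slices: FS = Σ[c'·Δl_i + (W_i cosα_i − u_i·Δl_i)·tanφ'] / Σ W_i sinα_i, with Δl_i = b_i / cosα_i.
Slice 1: Δl = 3.2/cos(-5.7°) = 3.216 m; N'_1 = 96·cos(-5.7°) − 13·3.216 = 53.7; c'Δl = 14.15; W sinα = -9.5
Slice 2: Δl = 1.3/cos8.6° = 1.315 m; N'_2 = 82·cos8.6° − 17·1.315 = 58.7; c'Δl = 5.79; W sinα = 12.3
Slice 3: Δl = 2.8/cos22.1° = 3.022 m; N'_3 = 149·cos22.1° − 1·3.022 = 135.0; c'Δl = 13.30; W sinα = 56.1
Slice 4: Δl = 2.4/cos41.6° = 3.209 m; N'_4 = 57·cos41.6° − 0·3.209 = 42.6; c'Δl = 14.12; W sinα = 37.8
Σc'Δl = 47.4 kN/m; ΣN' = 290.1 kN/m; ΣW sinα = 96.6 kN/m
Resisting = 47.4 + 290.1·tan32.9° = 47.4 + 187.7 = 235.0 kN/m
FS = 235.0 / 96.6 = 2.432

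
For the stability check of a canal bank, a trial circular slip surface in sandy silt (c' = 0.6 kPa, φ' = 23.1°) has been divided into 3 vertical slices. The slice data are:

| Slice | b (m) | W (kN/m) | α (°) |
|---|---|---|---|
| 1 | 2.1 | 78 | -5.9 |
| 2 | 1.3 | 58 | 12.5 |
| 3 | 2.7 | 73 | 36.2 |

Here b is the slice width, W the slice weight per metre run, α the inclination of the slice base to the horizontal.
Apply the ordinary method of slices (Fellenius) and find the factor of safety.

FS = 1.81

Ordinary method of slices: FS = Σ[c'·Δl_i + (W_i cosα_i)·tanφ'] / Σ W_i sinα_i, with Δl_i = b_i / cosα_i.
Slice 1: Δl = 2.1/cos(-5.9°) = 2.111 m; N'_1 = 78·cos(-5.9°) = 77.6; c'Δl = 1.27; W sinα = -8.0
Slice 2: Δl = 1.3/cos12.5° = 1.332 m; N'_2 = 58·cos12.5° = 56.6; c'Δl = 0.80; W sinα = 12.6
Slice 3: Δl = 2.7/cos36.2° = 3.346 m; N'_3 = 73·cos36.2° = 58.9; c'Δl = 2.01; W sinα = 43.1
Σc'Δl = 4.1 kN/m; ΣN' = 193.1 kN/m; ΣW sinα = 47.6 kN/m
Resisting = 4.1 + 193.1·tan23.1° = 4.1 + 82.4 = 86.4 kN/m
FS = 86.4 / 47.6 = 1.814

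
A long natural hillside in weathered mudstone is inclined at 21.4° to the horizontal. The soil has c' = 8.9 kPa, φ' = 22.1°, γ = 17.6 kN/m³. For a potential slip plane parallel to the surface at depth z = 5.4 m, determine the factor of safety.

For an infinite slope with a slip plane parallel to the surface (no pore pressure): FS = [c' + γz cos²β tanφ'] / [γz sinβ cosβ].
γz = 17.6·5.4 = 95.04 kN/m²
Numerator = 8.9 + 95.04·cos²21.4°·tan22.1° = 8.9 + 95.04·0.8669·0.4061 = 42.354 kPa
Denominator = 95.04·sin21.4°·cos21.4° = 95.04·0.3649·0.9311 = 32.287 kPa
FS = 42.354 / 32.287 = 1.312

FS = 1.31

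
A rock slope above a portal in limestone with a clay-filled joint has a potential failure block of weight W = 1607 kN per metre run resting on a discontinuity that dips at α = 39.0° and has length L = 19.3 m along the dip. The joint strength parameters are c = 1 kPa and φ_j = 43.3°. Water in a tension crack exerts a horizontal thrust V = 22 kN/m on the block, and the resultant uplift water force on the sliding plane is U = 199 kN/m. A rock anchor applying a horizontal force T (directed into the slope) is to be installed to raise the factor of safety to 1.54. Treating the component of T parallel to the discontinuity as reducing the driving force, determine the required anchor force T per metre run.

T = 329 kN/m

Resolving forces along and normal to the sliding plane, with the horizontal anchor force T adding T·sinα to the effective normal force and T·cosα acting up the plane against the driving force:
FS = [cL + (W cosα − U − V sinα + T sinα) tanφ_j] / [W sinα + V cosα − T cosα]
Without the anchor: N' = 1036.0 kN/m, driving T_d = 1028.4 kN/m, resisting R = 1·19.3 + 1036.0·tan43.3° = 995.6 kN/m, FS = 0.97.
Setting FS = 1.54 and solving for T:
1.54·(1028.4 − T cos39.0°) = 995.6 + T sin39.0°·tan43.3°
T·(sin39.0°·tan43.3° + 1.54·cos39.0°) = 1.54·1028.4 − 995.6
T·(0.6293·0.9424 + 1.54·0.7771) = 1583.8 − 995.6 = 588.2
T·1.7898 = 588.2
T = 328.6 kN/m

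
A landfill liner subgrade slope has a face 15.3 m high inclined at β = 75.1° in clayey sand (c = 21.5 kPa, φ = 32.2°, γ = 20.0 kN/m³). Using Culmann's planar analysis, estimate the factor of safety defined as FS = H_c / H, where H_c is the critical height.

FS = 0.86

H_c = (4c/γ) · sinβ cosφ / [1 − cos(β − φ)]
    = (4·21.5/20.0) · sin75.1°·cos32.2° / [1 − cos42.9°]
    = 4.300 · 0.8177 / 0.2675 = 13.15 m
FS = H_c / H = 13.15 / 15.3 = 0.859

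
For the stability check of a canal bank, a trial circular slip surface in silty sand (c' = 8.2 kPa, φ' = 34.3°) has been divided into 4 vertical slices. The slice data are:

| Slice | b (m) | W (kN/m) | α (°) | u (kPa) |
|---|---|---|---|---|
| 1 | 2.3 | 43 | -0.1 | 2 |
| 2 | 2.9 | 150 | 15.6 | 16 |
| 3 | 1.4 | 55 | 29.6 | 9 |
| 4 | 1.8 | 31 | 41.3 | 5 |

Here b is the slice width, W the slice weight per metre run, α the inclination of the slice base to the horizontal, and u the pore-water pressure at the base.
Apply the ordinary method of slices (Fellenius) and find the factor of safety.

Ordinary method of slices: FS = Σ[c'·Δl_i + (W_i cosα_i − u_i·Δl_i)·tanφ'] / Σ W_i sinα_i, with Δl_i = b_i / cosα_i.
Slice 1: Δl = 2.3/cos(-0.1°) = 2.300 m; N'_1 = 43·cos(-0.1°) − 2·2.300 = 38.4; c'Δl = 18.86; W sinα = -0.1
Slice 2: Δl = 2.9/cos15.6° = 3.011 m; N'_2 = 150·cos15.6° − 16·3.011 = 96.3; c'Δl = 24.69; W sinα = 40.3
Slice 3: Δl = 1.4/cos29.6° = 1.610 m; N'_3 = 55·cos29.6° − 9·1.610 = 33.3; c'Δl = 13.20; W sinα = 27.2
Slice 4: Δl = 1.8/cos41.3° = 2.396 m; N'_4 = 31·cos41.3° − 5·2.396 = 11.3; c'Δl = 19.65; W sinα = 20.5
Σc'Δl = 76.4 kN/m; ΣN' = 179.3 kN/m; ΣW sinα = 87.9 kN/m
Resisting = 76.4 + 179.3·tan34.3° = 76.4 + 122.3 = 198.7 kN/m
FS = 198.7 / 87.9 = 2.261

FS = 2.26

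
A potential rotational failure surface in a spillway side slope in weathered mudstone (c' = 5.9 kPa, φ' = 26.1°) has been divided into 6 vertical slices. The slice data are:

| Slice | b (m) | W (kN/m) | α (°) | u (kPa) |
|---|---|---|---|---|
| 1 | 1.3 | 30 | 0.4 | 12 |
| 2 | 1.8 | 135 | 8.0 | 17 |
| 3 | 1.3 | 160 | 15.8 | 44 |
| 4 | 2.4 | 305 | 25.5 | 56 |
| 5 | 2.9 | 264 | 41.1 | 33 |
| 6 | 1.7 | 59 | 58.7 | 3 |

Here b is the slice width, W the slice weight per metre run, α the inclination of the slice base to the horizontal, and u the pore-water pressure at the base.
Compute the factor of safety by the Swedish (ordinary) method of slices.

Ordinary method of slices: FS = Σ[c'·Δl_i + (W_i cosα_i − u_i·Δl_i)·tanφ'] / Σ W_i sinα_i, with Δl_i = b_i / cosα_i.
Slice 1: Δl = 1.3/cos0.4° = 1.300 m; N'_1 = 30·cos0.4° − 12·1.300 = 14.4; c'Δl = 7.67; W sinα = 0.2
Slice 2: Δl = 1.8/cos8.0° = 1.818 m; N'_2 = 135·cos8.0° − 17·1.818 = 102.8; c'Δl = 10.72; W sinα = 18.8
Slice 3: Δl = 1.3/cos15.8° = 1.351 m; N'_3 = 160·cos15.8° − 44·1.351 = 94.5; c'Δl = 7.97; W sinα = 43.6
Slice 4: Δl = 2.4/cos25.5° = 2.659 m; N'_4 = 305·cos25.5° − 56·2.659 = 126.4; c'Δl = 15.69; W sinα = 131.3
Slice 5: Δl = 2.9/cos41.1° = 3.848 m; N'_5 = 264·cos41.1° − 33·3.848 = 71.9; c'Δl = 22.71; W sinα = 173.5
Slice 6: Δl = 1.7/cos58.7° = 3.272 m; N'_6 = 59·cos58.7° − 3·3.272 = 20.8; c'Δl = 19.31; W sinα = 50.4
Σc'Δl = 84.1 kN/m; ΣN' = 430.9 kN/m; ΣW sinα = 417.8 kN/m
Resisting = 84.1 + 430.9·tan26.1° = 84.1 + 211.1 = 295.1 kN/m
FS = 295.1 / 417.8 = 0.706

FS = 0.71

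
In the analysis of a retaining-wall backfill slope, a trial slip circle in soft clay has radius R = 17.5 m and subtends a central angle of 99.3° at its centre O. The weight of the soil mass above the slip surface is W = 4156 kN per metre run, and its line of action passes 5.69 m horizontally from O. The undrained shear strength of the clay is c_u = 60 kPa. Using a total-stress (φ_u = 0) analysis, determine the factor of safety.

Taking moments about the centre O, the resisting moment is provided by the undrained shear strength acting along the arc:
Arc length L_a = R·θ = 17.5·(99.3°·π/180) = 17.5·1.7331 = 30.33 m
M_R = c_u·L_a·R = 60·30.33·17.5 = 31845.9 kN·m/m
M_D = W·d = 4156·5.69 = 23647.6 kN·m/m
FS = M_R / M_D = 31845.9 / 23647.6 = 1.347

FS = 1.35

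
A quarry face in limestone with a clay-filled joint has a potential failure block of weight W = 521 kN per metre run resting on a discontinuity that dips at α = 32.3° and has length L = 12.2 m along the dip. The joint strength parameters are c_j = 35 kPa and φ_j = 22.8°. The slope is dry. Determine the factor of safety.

Resolving the block weight along and normal to the plane and applying the Mohr–Coulomb strength on the joint:
N' = W cosα = 521·cos32.3° = 440.4 kN/m
Driving force T = W sinα = 521·sin32.3° = 278.4 kN/m
Resisting force R = c_j·L + N'·tanφ_j = 35·12.2 + 440.4·tan22.8° = 427.0 + 185.1 = 612.1 kN/m
FS = R / T = 612.1 / 278.4 = 2.199

FS = 2.20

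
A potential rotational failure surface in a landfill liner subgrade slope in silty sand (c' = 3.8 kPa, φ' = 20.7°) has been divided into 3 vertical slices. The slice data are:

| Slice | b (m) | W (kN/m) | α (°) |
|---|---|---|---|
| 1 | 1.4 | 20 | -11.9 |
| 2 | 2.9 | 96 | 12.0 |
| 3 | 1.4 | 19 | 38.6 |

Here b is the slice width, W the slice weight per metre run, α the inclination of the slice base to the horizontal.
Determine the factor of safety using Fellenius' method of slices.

FS = 2.60

Ordinary method of slices: FS = Σ[c'·Δl_i + (W_i cosα_i)·tanφ'] / Σ W_i sinα_i, with Δl_i = b_i / cosα_i.
Slice 1: Δl = 1.4/cos(-11.9°) = 1.431 m; N'_1 = 20·cos(-11.9°) = 19.6; c'Δl = 5.44; W sinα = -4.1
Slice 2: Δl = 2.9/cos12.0° = 2.965 m; N'_2 = 96·cos12.0° = 93.9; c'Δl = 11.27; W sinα = 20.0
Slice 3: Δl = 1.4/cos38.6° = 1.791 m; N'_3 = 19·cos38.6° = 14.8; c'Δl = 6.81; W sinα = 11.9
Σc'Δl = 23.5 kN/m; ΣN' = 128.3 kN/m; ΣW sinα = 27.7 kN/m
Resisting = 23.5 + 128.3·tan20.7° = 23.5 + 48.5 = 72.0 kN/m
FS = 72.0 / 27.7 = 2.600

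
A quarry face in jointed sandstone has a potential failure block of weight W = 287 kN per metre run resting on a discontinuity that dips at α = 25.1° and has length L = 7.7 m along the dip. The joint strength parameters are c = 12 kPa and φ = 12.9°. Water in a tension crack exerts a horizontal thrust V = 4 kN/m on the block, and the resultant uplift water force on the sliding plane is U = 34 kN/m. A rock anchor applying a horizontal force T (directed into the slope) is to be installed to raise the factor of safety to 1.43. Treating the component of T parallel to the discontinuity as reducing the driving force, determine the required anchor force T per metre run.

Resolving forces along and normal to the sliding plane, with the horizontal anchor force T adding T·sinα to the effective normal force and T·cosα acting up the plane against the driving force:
FS = [cL + (W cosα − U − V sinα + T sinα) tanφ] / [W sinα + V cosα − T cosα]
Without the anchor: N' = 224.2 kN/m, driving T_d = 125.4 kN/m, resisting R = 12·7.7 + 224.2·tan12.9° = 143.7 kN/m, FS = 1.15.
Setting FS = 1.43 and solving for T:
1.43·(125.4 − T cos25.1°) = 143.7 + T sin25.1°·tan12.9°
T·(sin25.1°·tan12.9° + 1.43·cos25.1°) = 1.43·125.4 − 143.7
T·(0.4242·0.2290 + 1.43·0.9056) = 179.3 − 143.7 = 35.5
T·1.3921 = 35.5
T = 25.5 kN/m

T = 26 kN/m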